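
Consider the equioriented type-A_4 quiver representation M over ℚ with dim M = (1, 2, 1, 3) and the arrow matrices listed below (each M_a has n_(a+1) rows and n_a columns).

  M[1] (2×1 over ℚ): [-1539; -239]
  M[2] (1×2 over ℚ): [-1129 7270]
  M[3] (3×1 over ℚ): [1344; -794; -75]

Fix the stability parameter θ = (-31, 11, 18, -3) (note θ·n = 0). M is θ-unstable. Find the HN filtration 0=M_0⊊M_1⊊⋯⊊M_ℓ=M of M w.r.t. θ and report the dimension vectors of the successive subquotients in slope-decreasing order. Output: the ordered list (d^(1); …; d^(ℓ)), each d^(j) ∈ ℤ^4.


Via rank(M_{q-1}∘⋯∘M_p): M ≅ I[1,4], I[2,2], I[4,4]^2.
μ_θ-semistable layers: μ^(1)=11; μ^(2)=26/3; μ^(3)=-3; μ^(4)=-31

((0, 1, 0, 0); (0, 1, 1, 1); (0, 0, 0, 2); (1, 0, 0, 0))


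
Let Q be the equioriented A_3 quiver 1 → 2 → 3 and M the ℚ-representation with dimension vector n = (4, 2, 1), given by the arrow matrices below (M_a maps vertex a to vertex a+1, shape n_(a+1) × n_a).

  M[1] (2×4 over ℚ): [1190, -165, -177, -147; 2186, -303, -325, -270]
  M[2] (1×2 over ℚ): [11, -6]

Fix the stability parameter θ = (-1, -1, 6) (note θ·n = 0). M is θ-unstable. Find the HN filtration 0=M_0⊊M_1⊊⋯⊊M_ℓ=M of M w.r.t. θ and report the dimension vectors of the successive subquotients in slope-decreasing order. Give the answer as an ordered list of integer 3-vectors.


Barcode: M ≅ I[1,1]^2, I[1,2], I[1,3]. HN layers by μ_θ (2 steps, strictly decreasing):
  μ^(1)=6; μ^(2)=-1

((0, 0, 1); (4, 2, 0))


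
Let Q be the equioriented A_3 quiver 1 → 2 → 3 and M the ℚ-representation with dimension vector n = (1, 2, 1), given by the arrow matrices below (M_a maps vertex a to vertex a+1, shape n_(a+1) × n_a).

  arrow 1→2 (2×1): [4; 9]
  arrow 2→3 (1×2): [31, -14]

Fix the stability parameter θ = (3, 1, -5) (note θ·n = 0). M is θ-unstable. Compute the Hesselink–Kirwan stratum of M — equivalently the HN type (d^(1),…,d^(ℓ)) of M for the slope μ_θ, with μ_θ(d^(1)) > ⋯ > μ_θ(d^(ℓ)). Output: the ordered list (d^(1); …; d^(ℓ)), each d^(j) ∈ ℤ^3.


Interval decomposition of M: I[1,3], I[2,2].
HN type (ℓ=2): μ^(1)=1; μ^(2)=-1/3

((0, 1, 0); (1, 1, 1))


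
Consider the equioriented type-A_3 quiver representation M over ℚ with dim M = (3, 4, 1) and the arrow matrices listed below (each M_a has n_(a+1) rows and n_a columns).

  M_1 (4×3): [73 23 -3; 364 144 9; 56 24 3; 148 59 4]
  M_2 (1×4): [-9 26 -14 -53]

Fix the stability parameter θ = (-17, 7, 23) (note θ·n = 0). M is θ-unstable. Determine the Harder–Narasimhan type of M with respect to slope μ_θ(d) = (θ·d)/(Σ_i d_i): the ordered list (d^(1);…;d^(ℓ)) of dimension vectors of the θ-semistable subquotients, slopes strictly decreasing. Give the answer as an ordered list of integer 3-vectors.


Interval decomposition of M: I[1,2]^2, I[1,3], I[2,2].
HN type (ℓ=3): μ^(1)=23; μ^(2)=7; μ^(3)=-17

((0, 0, 1); (0, 4, 0); (3, 0, 0))


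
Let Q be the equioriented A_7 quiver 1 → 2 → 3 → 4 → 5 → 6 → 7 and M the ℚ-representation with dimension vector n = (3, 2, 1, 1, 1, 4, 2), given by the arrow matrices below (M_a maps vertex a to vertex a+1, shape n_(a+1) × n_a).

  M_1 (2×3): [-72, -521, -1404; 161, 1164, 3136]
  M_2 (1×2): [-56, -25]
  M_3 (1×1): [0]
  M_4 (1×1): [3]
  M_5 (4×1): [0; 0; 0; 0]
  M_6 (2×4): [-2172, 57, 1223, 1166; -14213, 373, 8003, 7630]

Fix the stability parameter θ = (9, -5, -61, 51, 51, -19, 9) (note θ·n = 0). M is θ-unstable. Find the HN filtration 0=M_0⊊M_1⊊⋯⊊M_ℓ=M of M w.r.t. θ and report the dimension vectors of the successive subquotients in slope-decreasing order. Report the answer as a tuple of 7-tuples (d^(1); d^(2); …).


Barcode: M ≅ I[1,1], I[1,2], I[1,3], I[4,5], I[6,6]^2, I[6,7]^2. HN layers by μ_θ (4 steps, strictly decreasing):
  μ^(1)=51; μ^(2)=9; μ^(3)=2; μ^(4)=-19

((0, 0, 0, 1, 1, 0, 0); (1, 0, 0, 0, 0, 0, 2); (1, 1, 0, 0, 0, 0, 0); (1, 1, 1, 0, 0, 4, 0))


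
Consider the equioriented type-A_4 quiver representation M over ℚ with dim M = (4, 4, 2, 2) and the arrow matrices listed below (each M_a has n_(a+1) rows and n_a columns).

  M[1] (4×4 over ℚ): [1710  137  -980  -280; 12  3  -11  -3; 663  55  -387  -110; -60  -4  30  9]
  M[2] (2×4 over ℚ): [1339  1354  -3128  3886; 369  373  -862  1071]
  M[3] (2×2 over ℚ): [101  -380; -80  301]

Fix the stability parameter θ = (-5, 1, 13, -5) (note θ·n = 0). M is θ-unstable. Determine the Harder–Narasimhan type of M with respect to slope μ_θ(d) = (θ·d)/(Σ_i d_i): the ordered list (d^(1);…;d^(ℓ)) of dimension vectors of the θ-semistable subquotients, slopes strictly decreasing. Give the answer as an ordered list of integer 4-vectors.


Barcode: M ≅ I[1,2]^2, I[1,4]^2. HN layers by μ_θ (3 steps, strictly decreasing):
  μ^(1)=4; μ^(2)=1; μ^(3)=-5

((0, 0, 2, 2); (0, 4, 0, 0); (4, 0, 0, 0))


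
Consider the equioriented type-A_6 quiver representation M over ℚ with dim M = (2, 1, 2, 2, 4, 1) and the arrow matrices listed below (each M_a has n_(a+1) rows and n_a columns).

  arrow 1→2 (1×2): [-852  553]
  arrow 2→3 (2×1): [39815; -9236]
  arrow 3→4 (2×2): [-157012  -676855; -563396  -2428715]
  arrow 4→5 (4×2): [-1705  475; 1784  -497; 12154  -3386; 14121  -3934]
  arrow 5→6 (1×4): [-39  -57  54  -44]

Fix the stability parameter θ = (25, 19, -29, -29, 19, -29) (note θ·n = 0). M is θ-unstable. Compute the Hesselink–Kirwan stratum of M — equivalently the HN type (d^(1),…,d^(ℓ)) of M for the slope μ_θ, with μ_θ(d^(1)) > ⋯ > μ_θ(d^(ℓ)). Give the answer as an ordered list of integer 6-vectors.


Via rank(M_{q-1}∘⋯∘M_p): M ≅ I[1,1], I[1,3], I[3,6], I[4,5], I[5,5]^2.
μ_θ-semistable layers: μ^(1)=25; μ^(2)=19; μ^(3)=5; μ^(4)=-5; μ^(5)=-29

((1, 0, 0, 0, 0, 0); (0, 0, 0, 0, 3, 0); (1, 1, 1, 0, 0, 0); (0, 0, 0, 0, 1, 1); (0, 0, 1, 2, 0, 0))


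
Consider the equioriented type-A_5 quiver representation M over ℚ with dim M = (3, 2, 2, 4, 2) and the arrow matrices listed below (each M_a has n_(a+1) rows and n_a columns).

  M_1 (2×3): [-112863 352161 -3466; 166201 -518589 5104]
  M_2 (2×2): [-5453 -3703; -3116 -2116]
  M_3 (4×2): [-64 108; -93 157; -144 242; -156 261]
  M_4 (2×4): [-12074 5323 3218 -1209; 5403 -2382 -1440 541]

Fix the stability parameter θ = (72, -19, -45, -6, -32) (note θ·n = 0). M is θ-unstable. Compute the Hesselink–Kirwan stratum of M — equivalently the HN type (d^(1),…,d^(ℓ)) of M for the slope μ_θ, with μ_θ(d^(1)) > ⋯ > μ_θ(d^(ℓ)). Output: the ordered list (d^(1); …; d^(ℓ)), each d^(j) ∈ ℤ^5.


Interval decomposition of M: I[1,1], I[1,2], I[1,5], I[3,5], I[4,4]^2.
HN type (ℓ=5): μ^(1)=72; μ^(2)=53/2; μ^(3)=-6; μ^(4)=-19; μ^(5)=-45

((1, 0, 0, 0, 0); (1, 1, 0, 0, 0); (1, 1, 1, 3, 1); (0, 0, 0, 1, 1); (0, 0, 1, 0, 0))


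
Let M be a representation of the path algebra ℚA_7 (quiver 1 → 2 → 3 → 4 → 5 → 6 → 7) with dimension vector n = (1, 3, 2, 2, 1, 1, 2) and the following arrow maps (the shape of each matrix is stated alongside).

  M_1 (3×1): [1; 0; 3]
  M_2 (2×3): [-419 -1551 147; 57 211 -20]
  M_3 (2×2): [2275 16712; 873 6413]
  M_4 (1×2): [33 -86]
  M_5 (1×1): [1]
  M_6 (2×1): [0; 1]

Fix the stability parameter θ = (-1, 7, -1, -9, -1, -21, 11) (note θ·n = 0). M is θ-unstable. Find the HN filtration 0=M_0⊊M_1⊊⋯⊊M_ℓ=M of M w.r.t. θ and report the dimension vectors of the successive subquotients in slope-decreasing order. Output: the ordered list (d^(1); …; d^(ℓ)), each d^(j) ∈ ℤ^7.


Barcode: M ≅ I[1,4], I[2,2], I[2,7], I[7,7]. HN layers by μ_θ (4 steps, strictly decreasing):
  μ^(1)=11; μ^(2)=7; μ^(3)=-1; μ^(4)=-5

((0, 0, 0, 0, 0, 0, 2); (0, 1, 0, 0, 0, 0, 0); (1, 1, 1, 1, 0, 0, 0); (0, 1, 1, 1, 1, 1, 0))


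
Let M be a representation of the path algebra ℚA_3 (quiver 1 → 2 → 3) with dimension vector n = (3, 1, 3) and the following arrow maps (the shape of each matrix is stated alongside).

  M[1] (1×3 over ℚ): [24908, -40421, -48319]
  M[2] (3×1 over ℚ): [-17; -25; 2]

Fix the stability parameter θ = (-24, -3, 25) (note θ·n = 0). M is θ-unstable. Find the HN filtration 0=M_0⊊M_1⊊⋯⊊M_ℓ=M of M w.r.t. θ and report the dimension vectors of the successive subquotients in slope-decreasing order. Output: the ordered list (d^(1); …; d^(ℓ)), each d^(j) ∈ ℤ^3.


Interval decomposition of M: I[1,1]^2, I[1,3], I[3,3]^2.
HN type (ℓ=3): μ^(1)=25; μ^(2)=-3; μ^(3)=-24

((0, 0, 3); (0, 1, 0); (3, 0, 0))


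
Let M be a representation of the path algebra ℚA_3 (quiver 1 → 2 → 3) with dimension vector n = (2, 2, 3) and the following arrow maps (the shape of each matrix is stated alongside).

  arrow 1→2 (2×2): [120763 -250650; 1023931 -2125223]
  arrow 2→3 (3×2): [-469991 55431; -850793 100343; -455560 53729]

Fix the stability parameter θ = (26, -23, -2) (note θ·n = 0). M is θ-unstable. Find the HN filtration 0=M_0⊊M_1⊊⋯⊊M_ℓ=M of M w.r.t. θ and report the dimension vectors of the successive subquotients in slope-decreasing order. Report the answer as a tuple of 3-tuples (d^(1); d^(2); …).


Barcode: M ≅ I[1,3]^2, I[3,3]. HN layers by μ_θ (2 steps, strictly decreasing):
  μ^(1)=1/3; μ^(2)=-2

((2, 2, 2); (0, 0, 1))


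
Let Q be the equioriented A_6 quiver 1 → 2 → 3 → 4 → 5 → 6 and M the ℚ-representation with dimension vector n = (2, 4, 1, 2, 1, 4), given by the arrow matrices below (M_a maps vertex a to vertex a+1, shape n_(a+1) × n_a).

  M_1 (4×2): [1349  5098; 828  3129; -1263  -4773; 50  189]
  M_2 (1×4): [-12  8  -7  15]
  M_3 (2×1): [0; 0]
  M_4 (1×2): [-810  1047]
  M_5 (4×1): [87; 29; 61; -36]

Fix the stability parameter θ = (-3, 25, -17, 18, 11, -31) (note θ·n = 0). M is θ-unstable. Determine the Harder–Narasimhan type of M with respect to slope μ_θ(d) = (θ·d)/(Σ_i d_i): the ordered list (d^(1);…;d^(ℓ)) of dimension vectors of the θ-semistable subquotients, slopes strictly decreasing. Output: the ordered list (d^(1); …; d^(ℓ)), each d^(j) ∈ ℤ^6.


Interval decomposition of M: I[1,2], I[1,3], I[2,2]^2, I[4,4], I[4,6], I[6,6]^3.
HN type (ℓ=6): μ^(1)=25; μ^(2)=18; μ^(3)=4; μ^(4)=-2/3; μ^(5)=-3; μ^(6)=-31

((0, 3, 0, 0, 0, 0); (0, 0, 0, 1, 0, 0); (0, 1, 1, 0, 0, 0); (0, 0, 0, 1, 1, 1); (2, 0, 0, 0, 0, 0); (0, 0, 0, 0, 0, 3))


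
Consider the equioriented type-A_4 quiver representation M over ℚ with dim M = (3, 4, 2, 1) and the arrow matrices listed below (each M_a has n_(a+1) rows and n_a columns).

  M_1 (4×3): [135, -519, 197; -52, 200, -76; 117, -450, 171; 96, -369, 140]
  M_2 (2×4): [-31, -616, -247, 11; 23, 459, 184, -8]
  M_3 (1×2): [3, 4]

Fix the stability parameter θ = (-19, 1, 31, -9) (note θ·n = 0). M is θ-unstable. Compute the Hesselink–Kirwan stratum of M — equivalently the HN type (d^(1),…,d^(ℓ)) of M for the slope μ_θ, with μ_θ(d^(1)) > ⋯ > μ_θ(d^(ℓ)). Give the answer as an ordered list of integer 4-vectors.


Interval decomposition of M: I[1,1], I[1,2], I[1,3], I[2,2], I[2,4].
HN type (ℓ=4): μ^(1)=31; μ^(2)=11; μ^(3)=1; μ^(4)=-19

((0, 0, 1, 0); (0, 0, 1, 1); (0, 4, 0, 0); (3, 0, 0, 0))


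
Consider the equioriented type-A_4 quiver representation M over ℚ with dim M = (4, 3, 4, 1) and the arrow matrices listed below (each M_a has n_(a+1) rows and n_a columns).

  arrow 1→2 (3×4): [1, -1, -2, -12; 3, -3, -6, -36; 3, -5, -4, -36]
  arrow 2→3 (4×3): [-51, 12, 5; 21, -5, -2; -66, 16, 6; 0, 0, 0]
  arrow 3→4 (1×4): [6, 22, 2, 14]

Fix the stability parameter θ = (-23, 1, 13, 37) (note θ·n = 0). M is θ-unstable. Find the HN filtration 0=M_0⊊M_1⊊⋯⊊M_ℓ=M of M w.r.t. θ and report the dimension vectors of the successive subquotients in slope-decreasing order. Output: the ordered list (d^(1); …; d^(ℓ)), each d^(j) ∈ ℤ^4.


Barcode: M ≅ I[1,1]^2, I[1,2], I[1,4], I[2,3], I[3,3]^2. HN layers by μ_θ (4 steps, strictly decreasing):
  μ^(1)=37; μ^(2)=13; μ^(3)=1; μ^(4)=-23

((0, 0, 0, 1); (0, 0, 4, 0); (0, 3, 0, 0); (4, 0, 0, 0))


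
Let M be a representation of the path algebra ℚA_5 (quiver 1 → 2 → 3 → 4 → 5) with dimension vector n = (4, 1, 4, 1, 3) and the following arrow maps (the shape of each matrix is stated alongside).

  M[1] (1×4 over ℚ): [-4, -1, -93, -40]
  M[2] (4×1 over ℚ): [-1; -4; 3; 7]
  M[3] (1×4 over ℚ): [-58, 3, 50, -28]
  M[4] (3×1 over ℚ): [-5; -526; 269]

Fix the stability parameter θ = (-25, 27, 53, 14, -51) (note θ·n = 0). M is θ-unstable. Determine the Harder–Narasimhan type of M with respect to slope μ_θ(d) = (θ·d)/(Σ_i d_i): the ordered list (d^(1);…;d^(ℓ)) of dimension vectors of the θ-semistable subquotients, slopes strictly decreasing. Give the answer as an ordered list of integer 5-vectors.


Interval decomposition of M: I[1,1]^3, I[1,3], I[3,3]^2, I[3,5], I[5,5]^2.
HN type (ℓ=5): μ^(1)=53; μ^(2)=27; μ^(3)=16/3; μ^(4)=-25; μ^(5)=-51

((0, 0, 3, 0, 0); (0, 1, 0, 0, 0); (0, 0, 1, 1, 1); (4, 0, 0, 0, 0); (0, 0, 0, 0, 2))


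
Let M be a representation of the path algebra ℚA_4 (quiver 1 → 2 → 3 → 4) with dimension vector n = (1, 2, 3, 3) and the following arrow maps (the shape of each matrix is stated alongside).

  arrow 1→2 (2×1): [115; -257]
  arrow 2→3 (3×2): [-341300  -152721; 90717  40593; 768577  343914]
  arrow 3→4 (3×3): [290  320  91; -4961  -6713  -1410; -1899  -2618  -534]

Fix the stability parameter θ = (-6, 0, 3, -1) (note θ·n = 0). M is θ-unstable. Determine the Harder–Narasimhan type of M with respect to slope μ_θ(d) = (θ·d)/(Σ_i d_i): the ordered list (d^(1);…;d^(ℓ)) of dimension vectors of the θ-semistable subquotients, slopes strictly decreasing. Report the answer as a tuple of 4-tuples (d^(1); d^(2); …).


Via rank(M_{q-1}∘⋯∘M_p): M ≅ I[1,4], I[2,4], I[3,4].
μ_θ-semistable layers: μ^(1)=1; μ^(2)=0; μ^(3)=-6

((0, 0, 3, 3); (0, 2, 0, 0); (1, 0, 0, 0))


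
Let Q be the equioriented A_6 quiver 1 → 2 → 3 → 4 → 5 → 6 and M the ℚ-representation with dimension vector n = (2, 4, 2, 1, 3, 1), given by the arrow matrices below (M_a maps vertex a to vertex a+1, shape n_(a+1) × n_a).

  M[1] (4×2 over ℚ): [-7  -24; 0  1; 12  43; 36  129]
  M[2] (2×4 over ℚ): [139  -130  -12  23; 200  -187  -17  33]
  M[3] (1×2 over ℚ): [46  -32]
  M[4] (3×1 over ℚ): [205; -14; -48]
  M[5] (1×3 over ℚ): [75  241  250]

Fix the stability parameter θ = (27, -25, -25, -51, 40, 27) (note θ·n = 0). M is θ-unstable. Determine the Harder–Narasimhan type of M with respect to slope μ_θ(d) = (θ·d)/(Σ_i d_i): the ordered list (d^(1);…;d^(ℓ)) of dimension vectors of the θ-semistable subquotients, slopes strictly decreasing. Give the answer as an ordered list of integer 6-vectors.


Barcode: M ≅ I[1,3], I[1,6], I[2,2]^2, I[5,5]^2. HN layers by μ_θ (5 steps, strictly decreasing):
  μ^(1)=40; μ^(2)=67/2; μ^(3)=-23/3; μ^(4)=-37/2; μ^(5)=-25

((0, 0, 0, 0, 2, 0); (0, 0, 0, 0, 1, 1); (1, 1, 1, 0, 0, 0); (1, 1, 1, 1, 0, 0); (0, 2, 0, 0, 0, 0))


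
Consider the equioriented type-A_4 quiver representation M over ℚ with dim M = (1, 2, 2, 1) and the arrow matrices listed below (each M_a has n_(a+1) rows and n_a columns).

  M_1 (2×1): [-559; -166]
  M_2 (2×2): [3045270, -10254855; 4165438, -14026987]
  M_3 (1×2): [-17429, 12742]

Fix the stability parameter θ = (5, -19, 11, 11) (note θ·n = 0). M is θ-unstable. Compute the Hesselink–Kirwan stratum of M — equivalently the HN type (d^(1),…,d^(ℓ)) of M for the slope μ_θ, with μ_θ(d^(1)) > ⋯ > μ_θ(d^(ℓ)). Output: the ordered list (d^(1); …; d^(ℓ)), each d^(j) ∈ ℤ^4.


Interval decomposition of M: I[1,2], I[2,4], I[3,3].
HN type (ℓ=3): μ^(1)=11; μ^(2)=-7; μ^(3)=-19

((0, 0, 2, 1); (1, 1, 0, 0); (0, 1, 0, 0))


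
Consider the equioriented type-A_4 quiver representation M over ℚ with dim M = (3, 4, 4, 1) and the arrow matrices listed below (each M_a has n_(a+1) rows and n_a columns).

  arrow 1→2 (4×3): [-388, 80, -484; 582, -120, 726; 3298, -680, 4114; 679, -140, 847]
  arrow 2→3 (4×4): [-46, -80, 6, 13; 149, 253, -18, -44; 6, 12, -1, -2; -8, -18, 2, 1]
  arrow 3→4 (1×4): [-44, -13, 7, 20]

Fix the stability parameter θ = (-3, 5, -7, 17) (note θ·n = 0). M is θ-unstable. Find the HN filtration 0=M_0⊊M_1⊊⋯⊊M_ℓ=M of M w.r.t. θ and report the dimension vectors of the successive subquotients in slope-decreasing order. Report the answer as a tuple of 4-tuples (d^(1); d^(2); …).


Interval decomposition of M: I[1,1]^2, I[1,4], I[2,2], I[2,3]^2, I[3,3].
HN type (ℓ=5): μ^(1)=17; μ^(2)=5; μ^(3)=-1; μ^(4)=-3; μ^(5)=-7

((0, 0, 0, 1); (0, 1, 0, 0); (0, 3, 3, 0); (3, 0, 0, 0); (0, 0, 1, 0))


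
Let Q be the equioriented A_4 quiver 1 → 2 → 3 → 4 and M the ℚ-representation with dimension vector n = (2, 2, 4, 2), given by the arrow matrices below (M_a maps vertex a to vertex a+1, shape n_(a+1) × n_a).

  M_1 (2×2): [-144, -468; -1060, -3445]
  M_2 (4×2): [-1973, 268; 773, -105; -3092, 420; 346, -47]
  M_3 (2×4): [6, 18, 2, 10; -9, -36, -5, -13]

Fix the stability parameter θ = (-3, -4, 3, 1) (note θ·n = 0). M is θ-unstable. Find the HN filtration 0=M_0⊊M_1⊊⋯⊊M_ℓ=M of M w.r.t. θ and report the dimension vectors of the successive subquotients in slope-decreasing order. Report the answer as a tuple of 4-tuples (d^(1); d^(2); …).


Barcode: M ≅ I[1,1], I[1,4], I[2,3], I[3,3], I[3,4]. HN layers by μ_θ (5 steps, strictly decreasing):
  μ^(1)=3; μ^(2)=2; μ^(3)=-3; μ^(4)=-7/2; μ^(5)=-4

((0, 0, 2, 0); (0, 0, 2, 2); (1, 0, 0, 0); (1, 1, 0, 0); (0, 1, 0, 0))


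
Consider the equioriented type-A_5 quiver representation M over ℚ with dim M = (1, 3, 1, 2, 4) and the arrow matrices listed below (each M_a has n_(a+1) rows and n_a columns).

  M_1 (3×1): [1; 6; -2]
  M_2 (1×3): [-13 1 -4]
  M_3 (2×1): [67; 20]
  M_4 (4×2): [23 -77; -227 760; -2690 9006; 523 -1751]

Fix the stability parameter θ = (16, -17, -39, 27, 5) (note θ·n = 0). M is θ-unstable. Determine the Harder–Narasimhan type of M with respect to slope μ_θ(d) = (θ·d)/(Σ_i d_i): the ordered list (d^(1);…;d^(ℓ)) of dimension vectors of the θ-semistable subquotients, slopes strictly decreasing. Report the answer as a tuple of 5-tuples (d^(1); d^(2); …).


Barcode: M ≅ I[1,5], I[2,2]^2, I[4,5], I[5,5]^2. HN layers by μ_θ (4 steps, strictly decreasing):
  μ^(1)=16; μ^(2)=5; μ^(3)=-40/3; μ^(4)=-17

((0, 0, 0, 2, 2); (0, 0, 0, 0, 2); (1, 1, 1, 0, 0); (0, 2, 0, 0, 0))


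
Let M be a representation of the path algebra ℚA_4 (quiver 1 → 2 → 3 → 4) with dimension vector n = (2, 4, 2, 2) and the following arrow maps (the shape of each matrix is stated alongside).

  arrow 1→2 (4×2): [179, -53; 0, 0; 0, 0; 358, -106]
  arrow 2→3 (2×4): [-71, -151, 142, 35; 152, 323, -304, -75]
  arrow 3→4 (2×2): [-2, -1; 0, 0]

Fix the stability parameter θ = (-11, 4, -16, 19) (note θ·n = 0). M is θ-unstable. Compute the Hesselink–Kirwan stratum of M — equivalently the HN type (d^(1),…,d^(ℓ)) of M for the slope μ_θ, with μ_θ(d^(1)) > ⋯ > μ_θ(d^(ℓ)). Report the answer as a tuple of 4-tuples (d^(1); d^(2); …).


Barcode: M ≅ I[1,1], I[1,3], I[2,2]^2, I[2,4], I[4,4]. HN layers by μ_θ (4 steps, strictly decreasing):
  μ^(1)=19; μ^(2)=4; μ^(3)=-6; μ^(4)=-11

((0, 0, 0, 2); (0, 2, 0, 0); (0, 2, 2, 0); (2, 0, 0, 0))


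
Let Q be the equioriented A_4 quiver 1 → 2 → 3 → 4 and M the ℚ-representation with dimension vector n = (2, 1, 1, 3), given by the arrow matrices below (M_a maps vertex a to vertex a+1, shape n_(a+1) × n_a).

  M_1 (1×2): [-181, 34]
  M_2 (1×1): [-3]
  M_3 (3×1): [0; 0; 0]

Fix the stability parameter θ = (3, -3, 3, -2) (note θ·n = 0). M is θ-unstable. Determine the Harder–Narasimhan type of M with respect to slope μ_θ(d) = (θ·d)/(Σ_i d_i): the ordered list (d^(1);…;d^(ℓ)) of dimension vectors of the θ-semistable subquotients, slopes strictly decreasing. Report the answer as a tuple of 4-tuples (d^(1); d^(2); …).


Via rank(M_{q-1}∘⋯∘M_p): M ≅ I[1,1], I[1,3], I[4,4]^3.
μ_θ-semistable layers: μ^(1)=3; μ^(2)=0; μ^(3)=-2

((1, 0, 1, 0); (1, 1, 0, 0); (0, 0, 0, 3))


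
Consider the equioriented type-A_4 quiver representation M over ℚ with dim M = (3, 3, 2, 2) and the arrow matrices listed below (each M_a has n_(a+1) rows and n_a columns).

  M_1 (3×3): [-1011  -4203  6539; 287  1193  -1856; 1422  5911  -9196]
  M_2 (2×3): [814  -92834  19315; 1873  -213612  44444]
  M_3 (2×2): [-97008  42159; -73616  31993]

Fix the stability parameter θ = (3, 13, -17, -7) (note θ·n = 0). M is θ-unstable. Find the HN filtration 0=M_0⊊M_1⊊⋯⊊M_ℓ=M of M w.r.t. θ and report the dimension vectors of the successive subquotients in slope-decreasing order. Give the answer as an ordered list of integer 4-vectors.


Barcode: M ≅ I[1,2], I[1,3], I[1,4], I[4,4]. HN layers by μ_θ (5 steps, strictly decreasing):
  μ^(1)=13; μ^(2)=3; μ^(3)=-1/3; μ^(4)=-2; μ^(5)=-7

((0, 1, 0, 0); (1, 0, 0, 0); (1, 1, 1, 0); (1, 1, 1, 1); (0, 0, 0, 1))


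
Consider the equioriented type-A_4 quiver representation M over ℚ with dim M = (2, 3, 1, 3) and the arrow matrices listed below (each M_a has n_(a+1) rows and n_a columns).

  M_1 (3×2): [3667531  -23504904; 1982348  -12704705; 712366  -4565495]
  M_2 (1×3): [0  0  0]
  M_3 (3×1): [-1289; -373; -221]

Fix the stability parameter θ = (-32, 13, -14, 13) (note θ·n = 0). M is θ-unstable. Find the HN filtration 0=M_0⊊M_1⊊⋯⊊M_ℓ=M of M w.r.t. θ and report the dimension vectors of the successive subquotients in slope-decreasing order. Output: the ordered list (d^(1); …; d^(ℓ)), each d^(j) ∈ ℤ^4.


Via rank(M_{q-1}∘⋯∘M_p): M ≅ I[1,2]^2, I[2,2], I[3,4], I[4,4]^2.
μ_θ-semistable layers: μ^(1)=13; μ^(2)=-14; μ^(3)=-32

((0, 3, 0, 3); (0, 0, 1, 0); (2, 0, 0, 0))


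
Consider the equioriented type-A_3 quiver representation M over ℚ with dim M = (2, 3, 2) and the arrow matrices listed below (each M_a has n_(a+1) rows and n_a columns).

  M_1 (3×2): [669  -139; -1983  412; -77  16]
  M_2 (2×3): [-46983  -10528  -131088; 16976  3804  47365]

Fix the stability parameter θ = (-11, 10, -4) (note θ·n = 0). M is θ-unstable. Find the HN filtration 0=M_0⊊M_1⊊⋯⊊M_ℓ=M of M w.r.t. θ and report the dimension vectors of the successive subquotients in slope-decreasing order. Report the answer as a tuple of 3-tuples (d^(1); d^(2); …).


Via rank(M_{q-1}∘⋯∘M_p): M ≅ I[1,3]^2, I[2,2].
μ_θ-semistable layers: μ^(1)=10; μ^(2)=3; μ^(3)=-11

((0, 1, 0); (0, 2, 2); (2, 0, 0))


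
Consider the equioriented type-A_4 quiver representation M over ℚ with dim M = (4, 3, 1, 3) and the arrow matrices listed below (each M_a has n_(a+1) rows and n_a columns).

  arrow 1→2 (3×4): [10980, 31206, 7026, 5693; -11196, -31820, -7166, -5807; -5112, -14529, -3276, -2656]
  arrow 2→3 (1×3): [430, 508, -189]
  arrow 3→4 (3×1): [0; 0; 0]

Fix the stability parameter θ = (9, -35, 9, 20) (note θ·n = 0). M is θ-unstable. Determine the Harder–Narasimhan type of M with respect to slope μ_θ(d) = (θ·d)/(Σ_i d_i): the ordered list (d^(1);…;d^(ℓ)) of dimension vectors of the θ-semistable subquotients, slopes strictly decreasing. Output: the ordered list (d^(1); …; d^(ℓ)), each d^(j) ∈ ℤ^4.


Barcode: M ≅ I[1,1]^2, I[1,2], I[1,3], I[2,2], I[4,4]^3. HN layers by μ_θ (4 steps, strictly decreasing):
  μ^(1)=20; μ^(2)=9; μ^(3)=-13; μ^(4)=-35

((0, 0, 0, 3); (2, 0, 1, 0); (2, 2, 0, 0); (0, 1, 0, 0))


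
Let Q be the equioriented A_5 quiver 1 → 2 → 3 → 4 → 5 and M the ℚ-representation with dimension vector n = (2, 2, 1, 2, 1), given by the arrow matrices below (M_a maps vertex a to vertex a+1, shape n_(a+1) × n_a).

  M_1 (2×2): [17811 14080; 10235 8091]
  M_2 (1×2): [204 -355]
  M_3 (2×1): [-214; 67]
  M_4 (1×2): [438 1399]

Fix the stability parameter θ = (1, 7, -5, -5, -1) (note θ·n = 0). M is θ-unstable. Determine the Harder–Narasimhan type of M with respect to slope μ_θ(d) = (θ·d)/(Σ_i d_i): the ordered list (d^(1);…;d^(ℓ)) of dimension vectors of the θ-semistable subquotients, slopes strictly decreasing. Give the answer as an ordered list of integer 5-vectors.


Interval decomposition of M: I[1,2], I[1,5], I[4,4].
HN type (ℓ=4): μ^(1)=7; μ^(2)=1; μ^(3)=-3/5; μ^(4)=-5

((0, 1, 0, 0, 0); (1, 0, 0, 0, 0); (1, 1, 1, 1, 1); (0, 0, 0, 1, 0))


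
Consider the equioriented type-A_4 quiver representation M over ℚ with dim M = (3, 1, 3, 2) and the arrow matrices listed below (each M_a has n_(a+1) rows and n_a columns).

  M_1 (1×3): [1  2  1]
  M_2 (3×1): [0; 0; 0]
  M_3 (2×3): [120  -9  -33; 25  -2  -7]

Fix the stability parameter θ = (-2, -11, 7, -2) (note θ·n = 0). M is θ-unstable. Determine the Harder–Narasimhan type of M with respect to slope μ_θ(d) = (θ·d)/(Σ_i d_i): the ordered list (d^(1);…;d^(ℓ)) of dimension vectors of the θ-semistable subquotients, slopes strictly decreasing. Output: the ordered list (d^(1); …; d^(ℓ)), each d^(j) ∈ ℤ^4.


Barcode: M ≅ I[1,1]^2, I[1,2], I[3,3], I[3,4]^2. HN layers by μ_θ (4 steps, strictly decreasing):
  μ^(1)=7; μ^(2)=5/2; μ^(3)=-2; μ^(4)=-13/2

((0, 0, 1, 0); (0, 0, 2, 2); (2, 0, 0, 0); (1, 1, 0, 0))


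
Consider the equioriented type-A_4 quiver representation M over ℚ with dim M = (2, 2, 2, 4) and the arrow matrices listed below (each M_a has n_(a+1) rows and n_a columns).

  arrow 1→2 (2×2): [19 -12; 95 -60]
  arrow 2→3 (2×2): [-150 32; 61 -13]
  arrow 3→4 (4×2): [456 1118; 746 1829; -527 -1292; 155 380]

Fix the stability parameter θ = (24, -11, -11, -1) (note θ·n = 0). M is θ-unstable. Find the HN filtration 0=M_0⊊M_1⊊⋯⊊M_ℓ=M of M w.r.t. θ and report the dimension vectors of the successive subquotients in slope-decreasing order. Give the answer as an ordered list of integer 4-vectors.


Interval decomposition of M: I[1,1], I[1,4], I[2,4], I[4,4]^2.
HN type (ℓ=4): μ^(1)=24; μ^(2)=1/4; μ^(3)=-1; μ^(4)=-11

((1, 0, 0, 0); (1, 1, 1, 1); (0, 0, 0, 3); (0, 1, 1, 0))


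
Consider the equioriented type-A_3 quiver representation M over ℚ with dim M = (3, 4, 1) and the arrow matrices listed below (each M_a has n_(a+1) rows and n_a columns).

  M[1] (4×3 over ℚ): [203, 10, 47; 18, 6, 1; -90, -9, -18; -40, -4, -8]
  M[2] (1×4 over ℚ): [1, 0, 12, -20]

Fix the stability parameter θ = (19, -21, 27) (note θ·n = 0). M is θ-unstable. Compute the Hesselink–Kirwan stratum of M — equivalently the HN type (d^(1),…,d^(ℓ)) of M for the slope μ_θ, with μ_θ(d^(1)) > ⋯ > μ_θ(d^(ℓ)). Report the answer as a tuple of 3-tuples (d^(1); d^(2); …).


Barcode: M ≅ I[1,2]^2, I[1,3], I[2,2]. HN layers by μ_θ (3 steps, strictly decreasing):
  μ^(1)=27; μ^(2)=-1; μ^(3)=-21

((0, 0, 1); (3, 3, 0); (0, 1, 0))


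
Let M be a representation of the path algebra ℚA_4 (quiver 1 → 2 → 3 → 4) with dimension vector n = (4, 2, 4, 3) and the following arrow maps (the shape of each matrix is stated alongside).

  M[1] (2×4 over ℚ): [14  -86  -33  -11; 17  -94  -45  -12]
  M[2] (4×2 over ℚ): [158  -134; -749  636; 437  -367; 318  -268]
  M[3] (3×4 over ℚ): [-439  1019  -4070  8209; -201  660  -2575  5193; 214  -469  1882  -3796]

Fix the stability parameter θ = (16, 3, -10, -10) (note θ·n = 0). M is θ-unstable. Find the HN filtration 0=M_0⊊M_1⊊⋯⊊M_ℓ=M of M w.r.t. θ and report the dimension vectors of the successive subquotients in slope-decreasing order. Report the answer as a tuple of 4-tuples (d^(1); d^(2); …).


Interval decomposition of M: I[1,1]^2, I[1,4]^2, I[3,3], I[3,4].
HN type (ℓ=3): μ^(1)=16; μ^(2)=-1/4; μ^(3)=-10

((2, 0, 0, 0); (2, 2, 2, 2); (0, 0, 2, 1))


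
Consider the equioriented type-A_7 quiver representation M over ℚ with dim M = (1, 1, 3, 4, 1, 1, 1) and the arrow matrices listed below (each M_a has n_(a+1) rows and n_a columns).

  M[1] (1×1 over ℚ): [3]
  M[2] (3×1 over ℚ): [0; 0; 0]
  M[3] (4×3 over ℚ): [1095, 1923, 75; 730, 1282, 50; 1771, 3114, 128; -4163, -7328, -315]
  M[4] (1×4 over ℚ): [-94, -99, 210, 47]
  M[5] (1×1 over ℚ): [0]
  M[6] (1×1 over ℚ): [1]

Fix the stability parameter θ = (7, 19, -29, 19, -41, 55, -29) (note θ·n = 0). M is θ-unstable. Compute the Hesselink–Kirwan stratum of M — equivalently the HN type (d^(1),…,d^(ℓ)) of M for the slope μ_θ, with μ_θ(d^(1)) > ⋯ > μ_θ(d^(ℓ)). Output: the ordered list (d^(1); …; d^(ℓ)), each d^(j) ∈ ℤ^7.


Interval decomposition of M: I[1,2], I[3,4]^2, I[3,5], I[4,4], I[6,7].
HN type (ℓ=5): μ^(1)=19; μ^(2)=13; μ^(3)=7; μ^(4)=-11; μ^(5)=-29

((0, 1, 0, 3, 0, 0, 0); (0, 0, 0, 0, 0, 1, 1); (1, 0, 0, 0, 0, 0, 0); (0, 0, 0, 1, 1, 0, 0); (0, 0, 3, 0, 0, 0, 0))


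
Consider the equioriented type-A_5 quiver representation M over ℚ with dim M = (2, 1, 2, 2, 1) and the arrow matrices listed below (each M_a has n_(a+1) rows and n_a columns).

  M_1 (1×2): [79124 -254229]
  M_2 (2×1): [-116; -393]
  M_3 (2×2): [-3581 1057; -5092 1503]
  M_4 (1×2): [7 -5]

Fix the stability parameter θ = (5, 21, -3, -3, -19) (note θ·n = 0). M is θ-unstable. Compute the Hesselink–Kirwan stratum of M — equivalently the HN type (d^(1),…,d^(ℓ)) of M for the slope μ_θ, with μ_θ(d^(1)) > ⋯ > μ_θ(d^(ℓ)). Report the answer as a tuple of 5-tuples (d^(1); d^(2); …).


Barcode: M ≅ I[1,1], I[1,4], I[3,5]. HN layers by μ_θ (2 steps, strictly decreasing):
  μ^(1)=5; μ^(2)=-25/3

((2, 1, 1, 1, 0); (0, 0, 1, 1, 1))


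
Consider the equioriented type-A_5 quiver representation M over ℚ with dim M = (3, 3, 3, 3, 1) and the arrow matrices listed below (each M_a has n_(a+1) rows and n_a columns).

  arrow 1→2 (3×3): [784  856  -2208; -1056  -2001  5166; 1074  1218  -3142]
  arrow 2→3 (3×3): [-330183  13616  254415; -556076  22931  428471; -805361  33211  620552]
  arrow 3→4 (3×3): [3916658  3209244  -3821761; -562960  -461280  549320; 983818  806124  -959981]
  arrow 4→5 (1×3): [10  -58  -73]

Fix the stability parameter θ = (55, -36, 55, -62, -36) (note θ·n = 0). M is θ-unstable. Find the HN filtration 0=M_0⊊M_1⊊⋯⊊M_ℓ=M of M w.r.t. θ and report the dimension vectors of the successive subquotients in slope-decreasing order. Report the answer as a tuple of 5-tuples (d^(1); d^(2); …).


Barcode: M ≅ I[1,1], I[1,3], I[1,5], I[2,3], I[4,4]^2. HN layers by μ_θ (5 steps, strictly decreasing):
  μ^(1)=55; μ^(2)=19/2; μ^(3)=-24/5; μ^(4)=-36; μ^(5)=-62

((1, 0, 2, 0, 0); (1, 1, 0, 0, 0); (1, 1, 1, 1, 1); (0, 1, 0, 0, 0); (0, 0, 0, 2, 0))


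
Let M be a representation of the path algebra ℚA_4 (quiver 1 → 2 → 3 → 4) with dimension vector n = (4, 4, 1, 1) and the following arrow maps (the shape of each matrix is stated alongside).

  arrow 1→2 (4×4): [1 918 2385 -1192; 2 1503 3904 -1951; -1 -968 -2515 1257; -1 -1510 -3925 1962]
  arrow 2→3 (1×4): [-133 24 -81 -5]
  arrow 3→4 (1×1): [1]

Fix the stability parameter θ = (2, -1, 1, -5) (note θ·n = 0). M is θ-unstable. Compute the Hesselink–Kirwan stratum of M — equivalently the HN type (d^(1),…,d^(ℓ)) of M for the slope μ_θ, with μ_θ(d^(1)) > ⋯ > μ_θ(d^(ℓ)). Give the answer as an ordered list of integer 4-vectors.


Via rank(M_{q-1}∘⋯∘M_p): M ≅ I[1,1], I[1,2]^2, I[1,4], I[2,2].
μ_θ-semistable layers: μ^(1)=2; μ^(2)=1/2; μ^(3)=-3/4; μ^(4)=-1

((1, 0, 0, 0); (2, 2, 0, 0); (1, 1, 1, 1); (0, 1, 0, 0))


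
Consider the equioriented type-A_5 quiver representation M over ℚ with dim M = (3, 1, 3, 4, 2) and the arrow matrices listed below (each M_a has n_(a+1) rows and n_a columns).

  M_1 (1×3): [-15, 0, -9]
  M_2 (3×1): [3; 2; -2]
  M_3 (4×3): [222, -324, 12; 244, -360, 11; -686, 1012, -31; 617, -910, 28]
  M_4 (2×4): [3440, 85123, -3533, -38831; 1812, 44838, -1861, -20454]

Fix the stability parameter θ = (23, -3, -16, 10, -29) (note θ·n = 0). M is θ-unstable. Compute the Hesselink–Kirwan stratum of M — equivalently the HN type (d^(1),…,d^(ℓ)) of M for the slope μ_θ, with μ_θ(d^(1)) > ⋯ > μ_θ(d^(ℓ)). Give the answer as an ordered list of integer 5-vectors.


Via rank(M_{q-1}∘⋯∘M_p): M ≅ I[1,1]^2, I[1,5], I[3,3], I[3,5], I[4,4]^2.
μ_θ-semistable layers: μ^(1)=23; μ^(2)=10; μ^(3)=-3; μ^(4)=-19/2; μ^(5)=-16

((2, 0, 0, 0, 0); (0, 0, 0, 2, 0); (1, 1, 1, 1, 1); (0, 0, 0, 1, 1); (0, 0, 2, 0, 0))


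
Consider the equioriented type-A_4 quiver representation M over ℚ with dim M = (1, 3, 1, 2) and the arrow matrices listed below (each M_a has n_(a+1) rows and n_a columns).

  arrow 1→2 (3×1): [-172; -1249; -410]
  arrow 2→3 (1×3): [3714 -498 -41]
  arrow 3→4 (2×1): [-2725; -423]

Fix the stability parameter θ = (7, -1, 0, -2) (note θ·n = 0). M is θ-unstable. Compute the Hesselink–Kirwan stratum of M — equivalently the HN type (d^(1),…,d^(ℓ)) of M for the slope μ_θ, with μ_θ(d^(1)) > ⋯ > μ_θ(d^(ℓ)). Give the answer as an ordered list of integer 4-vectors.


Via rank(M_{q-1}∘⋯∘M_p): M ≅ I[1,4], I[2,2]^2, I[4,4].
μ_θ-semistable layers: μ^(1)=1; μ^(2)=-1; μ^(3)=-2

((1, 1, 1, 1); (0, 2, 0, 0); (0, 0, 0, 1))


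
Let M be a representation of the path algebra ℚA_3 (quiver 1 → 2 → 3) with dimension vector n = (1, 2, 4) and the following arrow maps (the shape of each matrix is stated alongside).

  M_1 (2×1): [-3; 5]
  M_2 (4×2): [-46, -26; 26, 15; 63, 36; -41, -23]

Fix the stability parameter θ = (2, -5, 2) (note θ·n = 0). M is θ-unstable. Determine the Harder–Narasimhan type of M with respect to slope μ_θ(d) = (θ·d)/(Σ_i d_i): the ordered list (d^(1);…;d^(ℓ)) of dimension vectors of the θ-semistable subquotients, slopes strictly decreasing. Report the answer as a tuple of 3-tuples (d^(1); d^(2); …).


Interval decomposition of M: I[1,3], I[2,3], I[3,3]^2.
HN type (ℓ=3): μ^(1)=2; μ^(2)=-3/2; μ^(3)=-5

((0, 0, 4); (1, 1, 0); (0, 1, 0))


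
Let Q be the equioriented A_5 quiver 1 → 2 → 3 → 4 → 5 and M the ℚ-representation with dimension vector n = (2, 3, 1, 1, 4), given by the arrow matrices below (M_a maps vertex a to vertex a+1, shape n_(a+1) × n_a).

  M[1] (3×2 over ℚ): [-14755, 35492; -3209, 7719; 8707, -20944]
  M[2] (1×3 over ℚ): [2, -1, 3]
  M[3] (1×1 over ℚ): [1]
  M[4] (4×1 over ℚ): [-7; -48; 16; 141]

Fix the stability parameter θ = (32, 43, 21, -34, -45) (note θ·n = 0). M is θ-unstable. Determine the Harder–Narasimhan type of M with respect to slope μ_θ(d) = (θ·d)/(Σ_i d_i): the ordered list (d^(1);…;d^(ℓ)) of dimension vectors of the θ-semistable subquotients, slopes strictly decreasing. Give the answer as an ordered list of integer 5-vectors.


Via rank(M_{q-1}∘⋯∘M_p): M ≅ I[1,2], I[1,5], I[2,2], I[5,5]^3.
μ_θ-semistable layers: μ^(1)=43; μ^(2)=32; μ^(3)=17/5; μ^(4)=-45

((0, 2, 0, 0, 0); (1, 0, 0, 0, 0); (1, 1, 1, 1, 1); (0, 0, 0, 0, 3))


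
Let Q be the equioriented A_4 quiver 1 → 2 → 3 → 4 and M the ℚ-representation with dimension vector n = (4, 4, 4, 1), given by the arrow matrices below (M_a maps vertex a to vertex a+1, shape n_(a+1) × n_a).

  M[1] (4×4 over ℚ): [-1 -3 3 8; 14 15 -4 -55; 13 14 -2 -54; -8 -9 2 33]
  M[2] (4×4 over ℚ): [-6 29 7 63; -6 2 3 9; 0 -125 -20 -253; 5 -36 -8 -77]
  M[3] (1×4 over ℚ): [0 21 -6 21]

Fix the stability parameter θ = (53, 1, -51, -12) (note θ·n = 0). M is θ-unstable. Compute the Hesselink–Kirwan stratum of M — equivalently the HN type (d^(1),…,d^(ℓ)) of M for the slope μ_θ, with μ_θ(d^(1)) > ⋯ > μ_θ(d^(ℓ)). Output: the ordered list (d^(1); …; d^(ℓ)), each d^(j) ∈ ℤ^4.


Interval decomposition of M: I[1,3]^3, I[1,4].
HN type (ℓ=2): μ^(1)=1; μ^(2)=-9/4

((3, 3, 3, 0); (1, 1, 1, 1))


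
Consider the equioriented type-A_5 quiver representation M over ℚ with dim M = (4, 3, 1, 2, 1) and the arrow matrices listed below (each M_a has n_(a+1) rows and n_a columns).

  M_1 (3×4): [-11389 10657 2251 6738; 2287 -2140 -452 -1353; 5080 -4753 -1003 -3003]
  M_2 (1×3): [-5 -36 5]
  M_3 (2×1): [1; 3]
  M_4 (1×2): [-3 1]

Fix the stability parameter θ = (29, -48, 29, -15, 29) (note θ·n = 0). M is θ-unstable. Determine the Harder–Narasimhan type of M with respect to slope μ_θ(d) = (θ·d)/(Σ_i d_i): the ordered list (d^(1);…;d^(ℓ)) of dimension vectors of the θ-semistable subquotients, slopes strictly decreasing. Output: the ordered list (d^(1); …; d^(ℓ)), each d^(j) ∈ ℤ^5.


Via rank(M_{q-1}∘⋯∘M_p): M ≅ I[1,1]^2, I[1,2], I[1,4], I[2,2], I[4,5].
μ_θ-semistable layers: μ^(1)=29; μ^(2)=7; μ^(3)=-19/2; μ^(4)=-15; μ^(5)=-48

((2, 0, 0, 0, 1); (0, 0, 1, 1, 0); (2, 2, 0, 0, 0); (0, 0, 0, 1, 0); (0, 1, 0, 0, 0))


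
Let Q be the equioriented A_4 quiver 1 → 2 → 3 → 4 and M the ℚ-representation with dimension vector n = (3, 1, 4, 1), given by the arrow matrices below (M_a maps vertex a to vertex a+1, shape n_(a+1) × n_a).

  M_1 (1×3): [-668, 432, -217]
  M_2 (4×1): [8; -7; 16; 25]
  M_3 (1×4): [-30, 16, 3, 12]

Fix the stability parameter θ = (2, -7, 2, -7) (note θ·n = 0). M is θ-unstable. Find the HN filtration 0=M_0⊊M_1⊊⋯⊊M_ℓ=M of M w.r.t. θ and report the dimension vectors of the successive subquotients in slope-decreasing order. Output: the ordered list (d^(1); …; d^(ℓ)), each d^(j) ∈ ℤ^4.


Via rank(M_{q-1}∘⋯∘M_p): M ≅ I[1,1]^2, I[1,4], I[3,3]^3.
μ_θ-semistable layers: μ^(1)=2; μ^(2)=-5/2

((2, 0, 3, 0); (1, 1, 1, 1))


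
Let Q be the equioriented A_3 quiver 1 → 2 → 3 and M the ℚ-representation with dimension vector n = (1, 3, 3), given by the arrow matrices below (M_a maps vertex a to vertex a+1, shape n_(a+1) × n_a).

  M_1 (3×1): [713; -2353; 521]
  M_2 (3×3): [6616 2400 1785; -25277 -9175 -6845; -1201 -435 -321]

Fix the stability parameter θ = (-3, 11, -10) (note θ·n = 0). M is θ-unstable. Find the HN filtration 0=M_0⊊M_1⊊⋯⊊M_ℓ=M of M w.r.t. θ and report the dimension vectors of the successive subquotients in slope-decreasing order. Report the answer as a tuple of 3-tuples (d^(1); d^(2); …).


Interval decomposition of M: I[1,3], I[2,2], I[2,3], I[3,3].
HN type (ℓ=4): μ^(1)=11; μ^(2)=1/2; μ^(3)=-3; μ^(4)=-10

((0, 1, 0); (0, 2, 2); (1, 0, 0); (0, 0, 1))


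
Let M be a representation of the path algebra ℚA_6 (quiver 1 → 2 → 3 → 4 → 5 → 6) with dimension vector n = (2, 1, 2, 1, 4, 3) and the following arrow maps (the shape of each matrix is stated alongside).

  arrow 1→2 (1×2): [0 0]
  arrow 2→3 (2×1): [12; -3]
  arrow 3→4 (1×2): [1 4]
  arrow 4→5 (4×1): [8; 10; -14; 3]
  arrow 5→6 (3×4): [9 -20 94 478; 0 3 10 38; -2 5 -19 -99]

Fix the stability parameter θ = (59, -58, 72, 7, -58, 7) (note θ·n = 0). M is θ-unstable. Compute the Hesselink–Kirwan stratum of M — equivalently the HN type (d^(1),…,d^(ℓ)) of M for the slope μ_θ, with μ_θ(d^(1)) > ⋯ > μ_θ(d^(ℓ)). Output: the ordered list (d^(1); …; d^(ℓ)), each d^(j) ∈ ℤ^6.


Interval decomposition of M: I[1,1]^2, I[2,3], I[3,6], I[5,5], I[5,6]^2.
HN type (ℓ=4): μ^(1)=72; μ^(2)=59; μ^(3)=7; μ^(4)=-58

((0, 0, 1, 0, 0, 0); (2, 0, 0, 0, 0, 0); (0, 0, 1, 1, 1, 3); (0, 1, 0, 0, 3, 0))


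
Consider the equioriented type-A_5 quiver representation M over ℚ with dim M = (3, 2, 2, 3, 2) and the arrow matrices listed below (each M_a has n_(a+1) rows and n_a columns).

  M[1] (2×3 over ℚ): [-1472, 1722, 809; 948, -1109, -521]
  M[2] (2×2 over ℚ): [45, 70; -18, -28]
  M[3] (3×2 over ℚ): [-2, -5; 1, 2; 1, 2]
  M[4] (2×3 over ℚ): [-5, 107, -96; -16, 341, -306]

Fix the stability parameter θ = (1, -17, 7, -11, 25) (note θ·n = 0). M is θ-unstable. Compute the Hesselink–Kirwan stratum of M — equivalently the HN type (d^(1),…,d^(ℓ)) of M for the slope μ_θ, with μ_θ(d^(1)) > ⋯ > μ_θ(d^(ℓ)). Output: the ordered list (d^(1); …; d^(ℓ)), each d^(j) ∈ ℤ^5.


Interval decomposition of M: I[1,1], I[1,2], I[1,5], I[3,5], I[4,4].
HN type (ℓ=5): μ^(1)=25; μ^(2)=1; μ^(3)=-2; μ^(4)=-8; μ^(5)=-11

((0, 0, 0, 0, 2); (1, 0, 0, 0, 0); (0, 0, 2, 2, 0); (2, 2, 0, 0, 0); (0, 0, 0, 1, 0))
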